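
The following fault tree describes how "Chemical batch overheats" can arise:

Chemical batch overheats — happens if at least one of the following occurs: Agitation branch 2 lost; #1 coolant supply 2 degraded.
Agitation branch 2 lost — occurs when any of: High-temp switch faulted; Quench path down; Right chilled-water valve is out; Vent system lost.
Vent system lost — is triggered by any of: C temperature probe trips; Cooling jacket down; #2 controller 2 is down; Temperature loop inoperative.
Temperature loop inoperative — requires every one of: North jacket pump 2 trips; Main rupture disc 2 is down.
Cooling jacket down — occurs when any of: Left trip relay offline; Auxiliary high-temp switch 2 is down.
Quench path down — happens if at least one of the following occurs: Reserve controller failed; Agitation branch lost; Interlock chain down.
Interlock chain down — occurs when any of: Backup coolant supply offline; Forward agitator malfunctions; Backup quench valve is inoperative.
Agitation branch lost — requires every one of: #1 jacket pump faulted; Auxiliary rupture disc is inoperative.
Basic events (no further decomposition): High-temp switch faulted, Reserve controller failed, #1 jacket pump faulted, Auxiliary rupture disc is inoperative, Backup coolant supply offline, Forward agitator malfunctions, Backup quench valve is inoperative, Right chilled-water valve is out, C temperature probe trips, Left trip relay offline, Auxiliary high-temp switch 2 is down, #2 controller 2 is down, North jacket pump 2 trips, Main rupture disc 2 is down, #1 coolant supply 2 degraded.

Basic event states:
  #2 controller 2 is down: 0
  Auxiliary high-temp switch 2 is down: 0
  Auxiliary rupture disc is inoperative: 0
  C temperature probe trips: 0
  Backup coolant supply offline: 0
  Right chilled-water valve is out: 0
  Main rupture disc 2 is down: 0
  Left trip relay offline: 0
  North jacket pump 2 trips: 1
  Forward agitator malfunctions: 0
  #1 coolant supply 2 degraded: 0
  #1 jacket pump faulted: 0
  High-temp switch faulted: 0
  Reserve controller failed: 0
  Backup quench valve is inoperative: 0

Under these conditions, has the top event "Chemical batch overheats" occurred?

Agitation branch lost [AND]: #1 jacket pump faulted=not, Auxiliary rupture disc is inoperative=not → not all inputs occur → does not occur.
Interlock chain down [OR]: Backup coolant supply offline=not, Forward agitator malfunctions=not, Backup quench valve is inoperative=not → no input occurs → does not occur.
Quench path down [OR]: Reserve controller failed=not, Agitation branch lost=not, Interlock chain down=not → no input occurs → does not occur.
Cooling jacket down [OR]: Left trip relay offline=not, Auxiliary high-temp switch 2 is down=not → no input occurs → does not occur.
Temperature loop inoperative [AND]: North jacket pump 2 trips=occurs, Main rupture disc 2 is down=not → not all inputs occur → does not occur.
Vent system lost [OR]: C temperature probe trips=not, Cooling jacket down=not, #2 controller 2 is down=not, Temperature loop inoperative=not → no input occurs → does not occur.
Agitation branch 2 lost [OR]: High-temp switch faulted=not, Quench path down=not, Right chilled-water valve is out=not, Vent system lost=not → no input occurs → does not occur.
Chemical batch overheats [OR]: Agitation branch 2 lost=not, #1 coolant supply 2 degraded=not → no input occurs → does not occur.

No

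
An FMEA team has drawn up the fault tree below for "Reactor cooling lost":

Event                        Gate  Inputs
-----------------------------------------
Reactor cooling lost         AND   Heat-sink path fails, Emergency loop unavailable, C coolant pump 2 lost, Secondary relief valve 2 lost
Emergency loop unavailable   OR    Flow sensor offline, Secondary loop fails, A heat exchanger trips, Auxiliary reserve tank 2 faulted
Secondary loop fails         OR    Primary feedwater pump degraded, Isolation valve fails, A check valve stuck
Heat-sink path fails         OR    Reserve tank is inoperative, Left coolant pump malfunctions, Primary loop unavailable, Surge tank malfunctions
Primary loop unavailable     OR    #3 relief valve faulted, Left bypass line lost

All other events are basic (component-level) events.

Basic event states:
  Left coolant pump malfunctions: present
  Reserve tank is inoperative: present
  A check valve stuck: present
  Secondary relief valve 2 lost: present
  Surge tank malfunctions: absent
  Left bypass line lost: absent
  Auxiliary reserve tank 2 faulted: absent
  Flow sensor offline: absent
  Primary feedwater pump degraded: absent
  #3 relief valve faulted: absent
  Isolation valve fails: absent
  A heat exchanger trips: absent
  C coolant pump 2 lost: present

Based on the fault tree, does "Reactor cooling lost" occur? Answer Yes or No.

Primary loop unavailable [OR]: #3 relief valve faulted=not, Left bypass line lost=not → no input occurs → does not occur.
Heat-sink path fails [OR]: Reserve tank is inoperative=occurs, Left coolant pump malfunctions=occurs, Primary loop unavailable=not, Surge tank malfunctions=not → at least one input occurs → occurs.
Secondary loop fails [OR]: Primary feedwater pump degraded=not, Isolation valve fails=not, A check valve stuck=occurs → at least one input occurs → occurs.
Emergency loop unavailable [OR]: Flow sensor offline=not, Secondary loop fails=occurs, A heat exchanger trips=not, Auxiliary reserve tank 2 faulted=not → at least one input occurs → occurs.
Reactor cooling lost [AND]: Heat-sink path fails=occurs, Emergency loop unavailable=occurs, C coolant pump 2 lost=occurs, Secondary relief valve 2 lost=occurs → all inputs occur → occurs.

Yes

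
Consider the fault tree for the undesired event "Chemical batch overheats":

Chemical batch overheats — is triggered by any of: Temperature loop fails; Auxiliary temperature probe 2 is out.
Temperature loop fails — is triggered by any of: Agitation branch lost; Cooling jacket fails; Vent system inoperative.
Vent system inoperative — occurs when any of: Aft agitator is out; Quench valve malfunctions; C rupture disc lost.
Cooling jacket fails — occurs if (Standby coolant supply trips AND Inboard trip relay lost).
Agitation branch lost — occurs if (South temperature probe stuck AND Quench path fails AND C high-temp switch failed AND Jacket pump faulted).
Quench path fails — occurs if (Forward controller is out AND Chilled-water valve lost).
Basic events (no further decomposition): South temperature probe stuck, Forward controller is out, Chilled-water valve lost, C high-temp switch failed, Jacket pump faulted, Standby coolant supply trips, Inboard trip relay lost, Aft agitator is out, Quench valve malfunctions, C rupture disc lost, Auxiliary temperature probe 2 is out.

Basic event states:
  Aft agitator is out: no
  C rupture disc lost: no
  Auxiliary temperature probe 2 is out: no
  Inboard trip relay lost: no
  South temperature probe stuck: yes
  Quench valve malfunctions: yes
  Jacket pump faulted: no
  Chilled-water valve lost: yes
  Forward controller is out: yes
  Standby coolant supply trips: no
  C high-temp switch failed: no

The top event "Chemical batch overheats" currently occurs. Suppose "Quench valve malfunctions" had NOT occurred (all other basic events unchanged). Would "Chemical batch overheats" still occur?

Counterfactual: set "Quench valve malfunctions" to not occurred.
Quench path fails [AND]: Forward controller is out=occurs, Chilled-water valve lost=occurs → all inputs occur → occurs.
Agitation branch lost [AND]: South temperature probe stuck=occurs, Quench path fails=occurs, C high-temp switch failed=not, Jacket pump faulted=not → not all inputs occur → does not occur.
Cooling jacket fails [AND]: Standby coolant supply trips=not, Inboard trip relay lost=not → not all inputs occur → does not occur.
Vent system inoperative [OR]: Aft agitator is out=not, Quench valve malfunctions=not, C rupture disc lost=not → no input occurs → does not occur.
Temperature loop fails [OR]: Agitation branch lost=not, Cooling jacket fails=not, Vent system inoperative=not → no input occurs → does not occur.
Chemical batch overheats [OR]: Temperature loop fails=not, Auxiliary temperature probe 2 is out=not → no input occurs → does not occur.

No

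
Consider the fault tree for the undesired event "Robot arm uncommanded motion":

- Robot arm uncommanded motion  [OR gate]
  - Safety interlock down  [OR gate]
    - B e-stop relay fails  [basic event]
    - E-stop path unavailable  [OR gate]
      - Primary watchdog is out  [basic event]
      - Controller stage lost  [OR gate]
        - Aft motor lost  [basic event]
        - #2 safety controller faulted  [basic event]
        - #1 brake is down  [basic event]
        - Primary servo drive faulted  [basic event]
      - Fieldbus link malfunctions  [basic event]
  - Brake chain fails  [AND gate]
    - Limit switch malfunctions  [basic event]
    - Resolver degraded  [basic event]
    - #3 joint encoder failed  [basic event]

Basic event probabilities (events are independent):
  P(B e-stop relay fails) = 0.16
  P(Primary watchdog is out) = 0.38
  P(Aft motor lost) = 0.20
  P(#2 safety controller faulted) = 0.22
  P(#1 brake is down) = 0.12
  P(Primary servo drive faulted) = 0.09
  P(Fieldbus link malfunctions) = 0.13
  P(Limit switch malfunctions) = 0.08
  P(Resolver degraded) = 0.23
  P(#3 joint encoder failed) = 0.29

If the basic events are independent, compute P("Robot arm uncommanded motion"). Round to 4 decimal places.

0.7748

P(Controller stage lost) [OR] = 1 − (1−0.20) × (1−0.22) × (1−0.12) × (1−0.09) = 0.500301
P(E-stop path unavailable) [OR] = 1 − (1−0.38) × (1−0.500301) × (1−0.13) = 0.730462
P(Safety interlock down) [OR] = 1 − (1−0.16) × (1−0.730462) = 0.773588
P(Brake chain fails) [AND] = 0.08 × 0.23 × 0.29 = 0.005336
P(Robot arm uncommanded motion) [OR] = 1 − (1−0.773588) × (1−0.005336) = 0.774796
Rounded to 4 decimal places: P(Robot arm uncommanded motion) ≈ 0.7748.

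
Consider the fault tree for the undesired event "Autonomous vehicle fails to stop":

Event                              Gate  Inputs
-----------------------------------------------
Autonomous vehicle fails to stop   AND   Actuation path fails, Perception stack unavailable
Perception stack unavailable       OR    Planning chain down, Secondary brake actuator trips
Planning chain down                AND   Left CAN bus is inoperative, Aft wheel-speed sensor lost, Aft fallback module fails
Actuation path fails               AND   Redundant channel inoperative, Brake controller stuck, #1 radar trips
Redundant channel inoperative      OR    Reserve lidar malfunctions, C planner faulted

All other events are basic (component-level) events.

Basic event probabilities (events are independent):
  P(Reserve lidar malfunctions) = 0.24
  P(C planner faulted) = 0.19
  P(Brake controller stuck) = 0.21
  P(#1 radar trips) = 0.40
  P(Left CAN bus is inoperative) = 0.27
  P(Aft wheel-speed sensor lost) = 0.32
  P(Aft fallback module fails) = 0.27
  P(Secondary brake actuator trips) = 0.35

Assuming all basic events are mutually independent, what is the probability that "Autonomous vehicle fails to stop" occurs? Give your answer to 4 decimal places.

0.0118

P(Redundant channel inoperative) [OR] = 1 − (1−0.24) × (1−0.19) = 0.384400
P(Actuation path fails) [AND] = 0.384400 × 0.21 × 0.40 = 0.032290
P(Planning chain down) [AND] = 0.27 × 0.32 × 0.27 = 0.023328
P(Perception stack unavailable) [OR] = 1 − (1−0.023328) × (1−0.35) = 0.365163
P(Autonomous vehicle fails to stop) [AND] = 0.032290 × 0.365163 = 0.011791
Rounded to 4 decimal places: P(Autonomous vehicle fails to stop) ≈ 0.0118.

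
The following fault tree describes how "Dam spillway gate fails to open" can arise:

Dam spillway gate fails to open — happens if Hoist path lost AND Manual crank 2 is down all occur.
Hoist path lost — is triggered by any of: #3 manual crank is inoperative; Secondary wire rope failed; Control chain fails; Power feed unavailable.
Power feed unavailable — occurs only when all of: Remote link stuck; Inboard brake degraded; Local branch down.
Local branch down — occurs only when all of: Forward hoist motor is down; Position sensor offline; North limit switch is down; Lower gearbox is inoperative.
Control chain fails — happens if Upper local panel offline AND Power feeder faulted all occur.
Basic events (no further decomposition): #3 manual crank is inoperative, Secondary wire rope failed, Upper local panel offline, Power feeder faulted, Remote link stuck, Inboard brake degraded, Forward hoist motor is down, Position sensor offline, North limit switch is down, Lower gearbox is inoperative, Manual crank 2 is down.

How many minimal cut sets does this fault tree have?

4

Control chain fails [AND]: one cut set from each child combined → 1 × 1 = 1 cut set(s).
Local branch down [AND]: one cut set from each child combined → 1 × 1 × 1 × 1 = 1 cut set(s).
Power feed unavailable [AND]: one cut set from each child combined → 1 × 1 × 1 = 1 cut set(s).
Hoist path lost [OR]: union of children's cut sets → 4 cut set(s).
Dam spillway gate fails to open [AND]: one cut set from each child combined → 4 × 1 = 4 cut set(s).
Minimal cut sets: {#3 manual crank is inoperative, Manual crank 2 is down}; {Manual crank 2 is down, Secondary wire rope failed}; {Manual crank 2 is down, Power feeder faulted, Upper local panel offline}; {Forward hoist motor is down, Inboard brake degraded, Lower gearbox is inoperative, Manual crank 2 is down, North limit switch is down, Position sensor offline, Remote link stuck}.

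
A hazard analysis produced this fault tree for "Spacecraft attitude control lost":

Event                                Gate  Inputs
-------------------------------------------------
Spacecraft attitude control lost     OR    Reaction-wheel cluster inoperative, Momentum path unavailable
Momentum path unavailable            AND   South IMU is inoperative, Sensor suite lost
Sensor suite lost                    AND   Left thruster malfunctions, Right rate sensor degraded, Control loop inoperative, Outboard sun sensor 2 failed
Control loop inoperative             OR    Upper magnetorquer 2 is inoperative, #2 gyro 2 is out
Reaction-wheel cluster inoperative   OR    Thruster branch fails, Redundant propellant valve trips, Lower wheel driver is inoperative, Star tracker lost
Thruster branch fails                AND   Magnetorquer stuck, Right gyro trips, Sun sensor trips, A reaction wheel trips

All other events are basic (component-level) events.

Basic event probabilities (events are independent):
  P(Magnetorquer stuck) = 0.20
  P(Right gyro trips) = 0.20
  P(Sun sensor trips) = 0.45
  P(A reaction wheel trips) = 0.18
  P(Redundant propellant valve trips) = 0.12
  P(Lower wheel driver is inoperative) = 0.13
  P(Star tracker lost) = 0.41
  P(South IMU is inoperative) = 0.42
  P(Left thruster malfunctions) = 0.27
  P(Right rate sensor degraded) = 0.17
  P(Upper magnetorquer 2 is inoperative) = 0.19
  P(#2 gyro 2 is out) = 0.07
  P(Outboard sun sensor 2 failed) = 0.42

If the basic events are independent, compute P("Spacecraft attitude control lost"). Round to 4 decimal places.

0.5507

P(Thruster branch fails) [AND] = 0.20 × 0.20 × 0.45 × 0.18 = 0.003240
P(Reaction-wheel cluster inoperative) [OR] = 1 − (1−0.003240) × (1−0.12) × (1−0.13) × (1−0.41) = 0.549760
P(Control loop inoperative) [OR] = 1 − (1−0.19) × (1−0.07) = 0.246700
P(Sensor suite lost) [AND] = 0.27 × 0.17 × 0.246700 × 0.42 = 0.004756
P(Momentum path unavailable) [AND] = 0.42 × 0.004756 = 0.001998
P(Spacecraft attitude control lost) [OR] = 1 − (1−0.549760) × (1−0.001998) = 0.550660
Rounded to 4 decimal places: P(Spacecraft attitude control lost) ≈ 0.5507.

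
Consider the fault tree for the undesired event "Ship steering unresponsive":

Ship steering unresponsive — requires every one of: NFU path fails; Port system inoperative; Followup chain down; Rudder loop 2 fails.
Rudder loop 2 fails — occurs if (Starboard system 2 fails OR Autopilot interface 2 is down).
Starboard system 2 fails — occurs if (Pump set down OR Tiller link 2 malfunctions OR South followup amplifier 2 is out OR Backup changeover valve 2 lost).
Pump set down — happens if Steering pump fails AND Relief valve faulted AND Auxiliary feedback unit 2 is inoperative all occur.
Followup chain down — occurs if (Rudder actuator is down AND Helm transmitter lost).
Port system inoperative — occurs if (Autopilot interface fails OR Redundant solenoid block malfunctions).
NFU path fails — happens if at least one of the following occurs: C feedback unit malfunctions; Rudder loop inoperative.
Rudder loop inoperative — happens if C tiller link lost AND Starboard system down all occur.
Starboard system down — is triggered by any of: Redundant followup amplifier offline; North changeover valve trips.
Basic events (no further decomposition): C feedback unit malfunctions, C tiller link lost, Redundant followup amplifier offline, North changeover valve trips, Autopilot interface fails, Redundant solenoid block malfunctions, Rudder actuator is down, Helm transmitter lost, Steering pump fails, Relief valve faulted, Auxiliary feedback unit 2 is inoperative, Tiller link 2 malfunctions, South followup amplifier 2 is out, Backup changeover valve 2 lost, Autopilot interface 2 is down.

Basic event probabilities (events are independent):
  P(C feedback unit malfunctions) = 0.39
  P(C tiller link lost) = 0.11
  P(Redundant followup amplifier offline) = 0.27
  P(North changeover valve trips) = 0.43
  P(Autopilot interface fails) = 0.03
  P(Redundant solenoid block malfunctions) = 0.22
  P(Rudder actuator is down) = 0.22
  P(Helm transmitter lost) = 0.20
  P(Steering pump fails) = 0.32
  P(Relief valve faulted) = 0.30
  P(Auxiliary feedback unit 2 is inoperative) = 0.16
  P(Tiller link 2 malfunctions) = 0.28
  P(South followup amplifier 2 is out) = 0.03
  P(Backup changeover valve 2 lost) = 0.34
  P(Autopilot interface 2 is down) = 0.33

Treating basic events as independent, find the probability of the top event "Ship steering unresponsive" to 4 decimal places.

P(Starboard system down) [OR] = 1 − (1−0.27) × (1−0.43) = 0.583900
P(Rudder loop inoperative) [AND] = 0.11 × 0.583900 = 0.064229
P(NFU path fails) [OR] = 1 − (1−0.39) × (1−0.064229) = 0.429180
P(Port system inoperative) [OR] = 1 − (1−0.03) × (1−0.22) = 0.243400
P(Followup chain down) [AND] = 0.22 × 0.20 = 0.044000
P(Pump set down) [AND] = 0.32 × 0.30 × 0.16 = 0.015360
P(Starboard system 2 fails) [OR] = 1 − (1−0.015360) × (1−0.28) × (1−0.03) × (1−0.34) = 0.546136
P(Rudder loop 2 fails) [OR] = 1 − (1−0.546136) × (1−0.33) = 0.695911
P(Ship steering unresponsive) [AND] = 0.429180 × 0.243400 × 0.044000 × 0.695911 = 0.003199
Rounded to 4 decimal places: P(Ship steering unresponsive) ≈ 0.0032.

0.0032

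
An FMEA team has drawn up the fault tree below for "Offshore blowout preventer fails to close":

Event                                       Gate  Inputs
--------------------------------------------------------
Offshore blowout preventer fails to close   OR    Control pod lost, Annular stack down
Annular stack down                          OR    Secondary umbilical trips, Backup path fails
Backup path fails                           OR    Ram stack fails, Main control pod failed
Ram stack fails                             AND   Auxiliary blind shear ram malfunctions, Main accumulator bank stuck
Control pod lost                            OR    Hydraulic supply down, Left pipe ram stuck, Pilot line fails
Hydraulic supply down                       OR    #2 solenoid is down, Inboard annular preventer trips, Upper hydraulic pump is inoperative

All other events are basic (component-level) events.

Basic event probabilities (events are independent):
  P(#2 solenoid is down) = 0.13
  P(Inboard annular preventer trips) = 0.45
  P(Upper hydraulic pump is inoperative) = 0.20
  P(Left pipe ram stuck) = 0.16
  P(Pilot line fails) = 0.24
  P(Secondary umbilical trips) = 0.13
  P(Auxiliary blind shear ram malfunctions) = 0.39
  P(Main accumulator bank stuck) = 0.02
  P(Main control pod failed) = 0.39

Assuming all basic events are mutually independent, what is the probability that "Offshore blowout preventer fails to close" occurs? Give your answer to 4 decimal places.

P(Hydraulic supply down) [OR] = 1 − (1−0.13) × (1−0.45) × (1−0.20) = 0.617200
P(Control pod lost) [OR] = 1 − (1−0.617200) × (1−0.16) × (1−0.24) = 0.755620
P(Ram stack fails) [AND] = 0.39 × 0.02 = 0.007800
P(Backup path fails) [OR] = 1 − (1−0.007800) × (1−0.39) = 0.394758
P(Annular stack down) [OR] = 1 − (1−0.13) × (1−0.394758) = 0.473439
P(Offshore blowout preventer fails to close) [OR] = 1 − (1−0.755620) × (1−0.473439) = 0.871319
Rounded to 4 decimal places: P(Offshore blowout preventer fails to close) ≈ 0.8713.

0.8713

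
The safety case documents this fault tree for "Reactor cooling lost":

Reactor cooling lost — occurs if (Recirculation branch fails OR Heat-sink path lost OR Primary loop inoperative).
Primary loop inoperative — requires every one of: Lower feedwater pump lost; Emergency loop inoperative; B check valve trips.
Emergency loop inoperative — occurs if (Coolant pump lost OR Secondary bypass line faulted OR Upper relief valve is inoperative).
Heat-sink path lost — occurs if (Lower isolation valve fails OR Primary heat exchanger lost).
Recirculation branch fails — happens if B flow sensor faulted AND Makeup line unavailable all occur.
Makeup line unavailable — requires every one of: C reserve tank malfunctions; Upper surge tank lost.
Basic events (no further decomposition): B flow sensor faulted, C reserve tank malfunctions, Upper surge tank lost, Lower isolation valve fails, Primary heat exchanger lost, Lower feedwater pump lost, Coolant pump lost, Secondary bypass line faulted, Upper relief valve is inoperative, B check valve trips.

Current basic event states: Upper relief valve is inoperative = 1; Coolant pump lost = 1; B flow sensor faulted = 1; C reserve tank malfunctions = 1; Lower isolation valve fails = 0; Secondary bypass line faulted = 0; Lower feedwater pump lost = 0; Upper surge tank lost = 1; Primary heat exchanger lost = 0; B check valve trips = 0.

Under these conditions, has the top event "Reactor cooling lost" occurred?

Makeup line unavailable [AND]: C reserve tank malfunctions=occurs, Upper surge tank lost=occurs → all inputs occur → occurs.
Recirculation branch fails [AND]: B flow sensor faulted=occurs, Makeup line unavailable=occurs → all inputs occur → occurs.
Heat-sink path lost [OR]: Lower isolation valve fails=not, Primary heat exchanger lost=not → no input occurs → does not occur.
Emergency loop inoperative [OR]: Coolant pump lost=occurs, Secondary bypass line faulted=not, Upper relief valve is inoperative=occurs → at least one input occurs → occurs.
Primary loop inoperative [AND]: Lower feedwater pump lost=not, Emergency loop inoperative=occurs, B check valve trips=not → not all inputs occur → does not occur.
Reactor cooling lost [OR]: Recirculation branch fails=occurs, Heat-sink path lost=not, Primary loop inoperative=not → at least one input occurs → occurs.

Yes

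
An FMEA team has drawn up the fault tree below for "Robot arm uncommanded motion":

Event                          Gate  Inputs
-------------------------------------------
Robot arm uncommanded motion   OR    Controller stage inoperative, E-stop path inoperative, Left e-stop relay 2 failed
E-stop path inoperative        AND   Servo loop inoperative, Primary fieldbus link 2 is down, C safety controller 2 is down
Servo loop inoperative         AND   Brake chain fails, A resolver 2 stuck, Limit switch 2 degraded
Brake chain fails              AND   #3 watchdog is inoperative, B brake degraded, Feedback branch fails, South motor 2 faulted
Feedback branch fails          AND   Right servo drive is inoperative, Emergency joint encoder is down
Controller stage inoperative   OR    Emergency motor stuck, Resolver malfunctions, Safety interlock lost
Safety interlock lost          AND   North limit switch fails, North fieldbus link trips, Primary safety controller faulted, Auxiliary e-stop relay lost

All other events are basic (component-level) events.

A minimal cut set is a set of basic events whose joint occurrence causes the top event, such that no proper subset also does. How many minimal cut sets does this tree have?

5

Safety interlock lost [AND]: one cut set from each child combined → 1 × 1 × 1 × 1 = 1 cut set(s).
Controller stage inoperative [OR]: union of children's cut sets → 3 cut set(s).
Feedback branch fails [AND]: one cut set from each child combined → 1 × 1 = 1 cut set(s).
Brake chain fails [AND]: one cut set from each child combined → 1 × 1 × 1 × 1 = 1 cut set(s).
Servo loop inoperative [AND]: one cut set from each child combined → 1 × 1 × 1 = 1 cut set(s).
E-stop path inoperative [AND]: one cut set from each child combined → 1 × 1 × 1 = 1 cut set(s).
Robot arm uncommanded motion [OR]: union of children's cut sets → 5 cut set(s).
Minimal cut sets: {Emergency motor stuck}; {Resolver malfunctions}; {Auxiliary e-stop relay lost, North fieldbus link trips, North limit switch fails, Primary safety controller faulted}; {#3 watchdog is inoperative, A resolver 2 stuck, B brake degraded, C safety controller 2 is down, Emergency joint encoder is down, Limit switch 2 degraded, Primary fieldbus link 2 is down, Right servo drive is inoperative, South motor 2 faulted}; {Left e-stop relay 2 failed}.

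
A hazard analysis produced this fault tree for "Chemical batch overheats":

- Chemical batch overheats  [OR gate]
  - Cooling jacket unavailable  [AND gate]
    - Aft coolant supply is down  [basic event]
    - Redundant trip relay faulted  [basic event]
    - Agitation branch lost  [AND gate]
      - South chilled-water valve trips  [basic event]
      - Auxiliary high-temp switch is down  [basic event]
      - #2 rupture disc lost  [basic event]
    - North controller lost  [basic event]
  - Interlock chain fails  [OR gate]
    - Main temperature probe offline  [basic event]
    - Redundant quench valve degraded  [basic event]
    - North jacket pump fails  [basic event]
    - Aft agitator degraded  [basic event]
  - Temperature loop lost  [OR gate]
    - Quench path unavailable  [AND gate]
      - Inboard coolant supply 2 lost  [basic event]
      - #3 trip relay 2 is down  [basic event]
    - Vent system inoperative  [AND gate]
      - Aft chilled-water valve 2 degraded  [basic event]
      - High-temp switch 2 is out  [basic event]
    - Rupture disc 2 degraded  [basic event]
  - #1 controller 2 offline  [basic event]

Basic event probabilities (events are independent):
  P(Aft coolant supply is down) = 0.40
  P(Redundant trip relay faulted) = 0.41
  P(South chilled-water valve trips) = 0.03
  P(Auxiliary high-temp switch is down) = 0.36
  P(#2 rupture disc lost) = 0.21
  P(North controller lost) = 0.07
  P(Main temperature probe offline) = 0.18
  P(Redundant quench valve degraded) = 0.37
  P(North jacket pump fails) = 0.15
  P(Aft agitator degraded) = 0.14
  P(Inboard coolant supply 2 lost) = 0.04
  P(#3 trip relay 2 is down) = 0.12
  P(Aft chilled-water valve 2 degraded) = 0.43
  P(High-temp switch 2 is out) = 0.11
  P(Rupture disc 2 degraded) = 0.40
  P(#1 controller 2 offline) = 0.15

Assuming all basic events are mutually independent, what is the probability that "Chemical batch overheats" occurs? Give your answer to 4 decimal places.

0.8174

P(Agitation branch lost) [AND] = 0.03 × 0.36 × 0.21 = 0.002268
P(Cooling jacket unavailable) [AND] = 0.40 × 0.41 × 0.002268 × 0.07 = 0.000026
P(Interlock chain fails) [OR] = 1 − (1−0.18) × (1−0.37) × (1−0.15) × (1−0.14) = 0.622365
P(Quench path unavailable) [AND] = 0.04 × 0.12 = 0.004800
P(Vent system inoperative) [AND] = 0.43 × 0.11 = 0.047300
P(Temperature loop lost) [OR] = 1 − (1−0.004800) × (1−0.047300) × (1−0.40) = 0.431124
P(Chemical batch overheats) [OR] = 1 − (1−0.000026) × (1−0.622365) × (1−0.431124) × (1−0.15) = 0.817401
Rounded to 4 decimal places: P(Chemical batch overheats) ≈ 0.8174.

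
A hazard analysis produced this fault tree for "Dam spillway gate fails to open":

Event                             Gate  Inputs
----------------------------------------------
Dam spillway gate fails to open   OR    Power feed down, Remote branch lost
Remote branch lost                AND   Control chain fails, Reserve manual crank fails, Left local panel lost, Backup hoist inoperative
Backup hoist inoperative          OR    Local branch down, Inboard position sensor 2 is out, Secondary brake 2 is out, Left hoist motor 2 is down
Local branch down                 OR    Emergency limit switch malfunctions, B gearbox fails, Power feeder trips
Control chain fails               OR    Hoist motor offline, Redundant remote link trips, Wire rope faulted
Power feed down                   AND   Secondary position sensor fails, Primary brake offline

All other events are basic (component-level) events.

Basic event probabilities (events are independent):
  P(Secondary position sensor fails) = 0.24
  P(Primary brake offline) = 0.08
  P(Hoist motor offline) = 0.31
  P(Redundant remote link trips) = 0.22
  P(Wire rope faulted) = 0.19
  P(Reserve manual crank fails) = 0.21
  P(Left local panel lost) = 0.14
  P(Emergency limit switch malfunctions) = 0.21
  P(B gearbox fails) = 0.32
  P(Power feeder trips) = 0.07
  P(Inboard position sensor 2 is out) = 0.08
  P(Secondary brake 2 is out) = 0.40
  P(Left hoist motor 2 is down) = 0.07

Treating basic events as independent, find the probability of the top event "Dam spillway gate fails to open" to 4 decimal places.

P(Power feed down) [AND] = 0.24 × 0.08 = 0.019200
P(Control chain fails) [OR] = 1 − (1−0.31) × (1−0.22) × (1−0.19) = 0.564058
P(Local branch down) [OR] = 1 − (1−0.21) × (1−0.32) × (1−0.07) = 0.500404
P(Backup hoist inoperative) [OR] = 1 − (1−0.500404) × (1−0.08) × (1−0.40) × (1−0.07) = 0.743527
P(Remote branch lost) [AND] = 0.564058 × 0.21 × 0.14 × 0.743527 = 0.012330
P(Dam spillway gate fails to open) [OR] = 1 − (1−0.019200) × (1−0.012330) = 0.031293
Rounded to 4 decimal places: P(Dam spillway gate fails to open) ≈ 0.0313.

0.0313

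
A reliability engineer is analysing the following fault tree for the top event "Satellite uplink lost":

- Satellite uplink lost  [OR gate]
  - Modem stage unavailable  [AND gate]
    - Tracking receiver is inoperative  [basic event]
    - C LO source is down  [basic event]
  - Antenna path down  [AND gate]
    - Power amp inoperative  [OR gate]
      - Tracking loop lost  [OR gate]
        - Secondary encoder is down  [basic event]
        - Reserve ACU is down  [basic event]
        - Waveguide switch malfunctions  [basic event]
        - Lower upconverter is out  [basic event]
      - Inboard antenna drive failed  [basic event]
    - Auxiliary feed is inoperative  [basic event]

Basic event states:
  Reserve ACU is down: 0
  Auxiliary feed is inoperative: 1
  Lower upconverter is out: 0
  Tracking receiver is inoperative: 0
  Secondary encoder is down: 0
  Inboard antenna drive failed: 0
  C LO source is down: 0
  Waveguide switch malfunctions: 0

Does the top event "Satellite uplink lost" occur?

Modem stage unavailable [AND]: Tracking receiver is inoperative=not, C LO source is down=not → not all inputs occur → does not occur.
Tracking loop lost [OR]: Secondary encoder is down=not, Reserve ACU is down=not, Waveguide switch malfunctions=not, Lower upconverter is out=not → no input occurs → does not occur.
Power amp inoperative [OR]: Tracking loop lost=not, Inboard antenna drive failed=not → no input occurs → does not occur.
Antenna path down [AND]: Power amp inoperative=not, Auxiliary feed is inoperative=occurs → not all inputs occur → does not occur.
Satellite uplink lost [OR]: Modem stage unavailable=not, Antenna path down=not → no input occurs → does not occur.

No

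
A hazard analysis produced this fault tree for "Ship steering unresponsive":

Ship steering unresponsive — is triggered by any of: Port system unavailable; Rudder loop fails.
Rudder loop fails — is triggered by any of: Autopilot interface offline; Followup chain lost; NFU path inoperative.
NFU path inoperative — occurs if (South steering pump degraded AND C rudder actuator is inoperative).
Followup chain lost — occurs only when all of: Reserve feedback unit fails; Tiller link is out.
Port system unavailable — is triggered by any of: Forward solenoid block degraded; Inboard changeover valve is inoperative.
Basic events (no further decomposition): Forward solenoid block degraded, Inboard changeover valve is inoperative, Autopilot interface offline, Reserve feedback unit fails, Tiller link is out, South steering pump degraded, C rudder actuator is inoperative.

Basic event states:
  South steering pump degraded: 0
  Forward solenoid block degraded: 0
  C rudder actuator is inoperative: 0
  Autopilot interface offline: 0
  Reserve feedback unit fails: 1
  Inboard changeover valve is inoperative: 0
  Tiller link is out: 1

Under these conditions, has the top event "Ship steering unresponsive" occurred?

Yes

Port system unavailable [OR]: Forward solenoid block degraded=not, Inboard changeover valve is inoperative=not → no input occurs → does not occur.
Followup chain lost [AND]: Reserve feedback unit fails=occurs, Tiller link is out=occurs → all inputs occur → occurs.
NFU path inoperative [AND]: South steering pump degraded=not, C rudder actuator is inoperative=not → not all inputs occur → does not occur.
Rudder loop fails [OR]: Autopilot interface offline=not, Followup chain lost=occurs, NFU path inoperative=not → at least one input occurs → occurs.
Ship steering unresponsive [OR]: Port system unavailable=not, Rudder loop fails=occurs → at least one input occurs → occurs.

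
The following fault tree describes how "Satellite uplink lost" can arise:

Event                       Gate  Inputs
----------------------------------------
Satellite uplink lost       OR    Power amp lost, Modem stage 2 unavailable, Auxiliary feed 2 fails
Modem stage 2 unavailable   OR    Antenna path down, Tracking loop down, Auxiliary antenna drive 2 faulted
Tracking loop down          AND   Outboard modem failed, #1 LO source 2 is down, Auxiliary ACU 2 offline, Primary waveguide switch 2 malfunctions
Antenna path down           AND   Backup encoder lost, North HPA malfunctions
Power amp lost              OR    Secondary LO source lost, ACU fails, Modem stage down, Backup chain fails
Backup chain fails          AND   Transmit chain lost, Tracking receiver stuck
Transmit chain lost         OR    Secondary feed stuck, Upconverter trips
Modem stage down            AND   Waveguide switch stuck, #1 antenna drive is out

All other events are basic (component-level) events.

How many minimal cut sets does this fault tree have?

9

Modem stage down [AND]: one cut set from each child combined → 1 × 1 = 1 cut set(s).
Transmit chain lost [OR]: union of children's cut sets → 2 cut set(s).
Backup chain fails [AND]: one cut set from each child combined → 2 × 1 = 2 cut set(s).
Power amp lost [OR]: union of children's cut sets → 5 cut set(s).
Antenna path down [AND]: one cut set from each child combined → 1 × 1 = 1 cut set(s).
Tracking loop down [AND]: one cut set from each child combined → 1 × 1 × 1 × 1 = 1 cut set(s).
Modem stage 2 unavailable [OR]: union of children's cut sets → 3 cut set(s).
Satellite uplink lost [OR]: union of children's cut sets → 9 cut set(s).
Minimal cut sets: {Secondary LO source lost}; {ACU fails}; {#1 antenna drive is out, Waveguide switch stuck}; {Secondary feed stuck, Tracking receiver stuck}; {Tracking receiver stuck, Upconverter trips}; {Backup encoder lost, North HPA malfunctions}; {#1 LO source 2 is down, Auxiliary ACU 2 offline, Outboard modem failed, Primary waveguide switch 2 malfunctions}; {Auxiliary antenna drive 2 faulted}; {Auxiliary feed 2 fails}.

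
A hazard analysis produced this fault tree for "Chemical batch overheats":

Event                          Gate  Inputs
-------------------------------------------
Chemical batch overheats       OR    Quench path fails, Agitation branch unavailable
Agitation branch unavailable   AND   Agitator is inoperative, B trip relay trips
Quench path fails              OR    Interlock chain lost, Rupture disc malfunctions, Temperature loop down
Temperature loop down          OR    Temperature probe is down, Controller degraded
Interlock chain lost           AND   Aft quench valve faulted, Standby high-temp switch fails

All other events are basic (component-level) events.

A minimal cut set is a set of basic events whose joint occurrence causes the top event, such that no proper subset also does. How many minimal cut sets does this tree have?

5

Interlock chain lost [AND]: one cut set from each child combined → 1 × 1 = 1 cut set(s).
Temperature loop down [OR]: union of children's cut sets → 2 cut set(s).
Quench path fails [OR]: union of children's cut sets → 4 cut set(s).
Agitation branch unavailable [AND]: one cut set from each child combined → 1 × 1 = 1 cut set(s).
Chemical batch overheats [OR]: union of children's cut sets → 5 cut set(s).
Minimal cut sets: {Aft quench valve faulted, Standby high-temp switch fails}; {Rupture disc malfunctions}; {Temperature probe is down}; {Controller degraded}; {Agitator is inoperative, B trip relay trips}.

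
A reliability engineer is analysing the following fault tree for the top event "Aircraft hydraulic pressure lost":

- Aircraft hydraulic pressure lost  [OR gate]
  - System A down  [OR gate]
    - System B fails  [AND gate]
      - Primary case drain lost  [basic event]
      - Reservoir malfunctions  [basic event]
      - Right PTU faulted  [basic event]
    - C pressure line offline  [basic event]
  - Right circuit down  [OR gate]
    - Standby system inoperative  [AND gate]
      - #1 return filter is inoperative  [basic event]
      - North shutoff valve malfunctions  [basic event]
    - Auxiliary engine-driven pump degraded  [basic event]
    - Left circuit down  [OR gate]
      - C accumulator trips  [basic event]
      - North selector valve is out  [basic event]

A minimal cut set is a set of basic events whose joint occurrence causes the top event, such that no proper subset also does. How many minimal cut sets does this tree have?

6

System B fails [AND]: one cut set from each child combined → 1 × 1 × 1 = 1 cut set(s).
System A down [OR]: union of children's cut sets → 2 cut set(s).
Standby system inoperative [AND]: one cut set from each child combined → 1 × 1 = 1 cut set(s).
Left circuit down [OR]: union of children's cut sets → 2 cut set(s).
Right circuit down [OR]: union of children's cut sets → 4 cut set(s).
Aircraft hydraulic pressure lost [OR]: union of children's cut sets → 6 cut set(s).
Minimal cut sets: {Primary case drain lost, Reservoir malfunctions, Right PTU faulted}; {C pressure line offline}; {#1 return filter is inoperative, North shutoff valve malfunctions}; {Auxiliary engine-driven pump degraded}; {C accumulator trips}; {North selector valve is out}.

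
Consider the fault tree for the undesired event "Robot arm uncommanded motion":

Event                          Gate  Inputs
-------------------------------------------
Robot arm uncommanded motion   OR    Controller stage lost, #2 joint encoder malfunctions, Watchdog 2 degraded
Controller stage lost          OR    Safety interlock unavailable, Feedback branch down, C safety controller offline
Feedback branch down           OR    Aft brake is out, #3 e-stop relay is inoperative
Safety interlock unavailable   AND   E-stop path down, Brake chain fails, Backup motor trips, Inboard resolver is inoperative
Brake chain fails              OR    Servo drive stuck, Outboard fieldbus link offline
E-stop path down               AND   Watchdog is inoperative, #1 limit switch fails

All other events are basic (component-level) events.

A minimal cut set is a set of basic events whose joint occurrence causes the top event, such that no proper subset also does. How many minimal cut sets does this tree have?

7

E-stop path down [AND]: one cut set from each child combined → 1 × 1 = 1 cut set(s).
Brake chain fails [OR]: union of children's cut sets → 2 cut set(s).
Safety interlock unavailable [AND]: one cut set from each child combined → 1 × 2 × 1 × 1 = 2 cut set(s).
Feedback branch down [OR]: union of children's cut sets → 2 cut set(s).
Controller stage lost [OR]: union of children's cut sets → 5 cut set(s).
Robot arm uncommanded motion [OR]: union of children's cut sets → 7 cut set(s).
Minimal cut sets: {#1 limit switch fails, Backup motor trips, Inboard resolver is inoperative, Servo drive stuck, Watchdog is inoperative}; {#1 limit switch fails, Backup motor trips, Inboard resolver is inoperative, Outboard fieldbus link offline, Watchdog is inoperative}; {Aft brake is out}; {#3 e-stop relay is inoperative}; {C safety controller offline}; {#2 joint encoder malfunctions}; {Watchdog 2 degraded}.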